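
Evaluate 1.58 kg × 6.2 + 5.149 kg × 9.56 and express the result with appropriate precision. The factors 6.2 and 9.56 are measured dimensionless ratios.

59.0 kg

1.58 × 6.2 = 9.796 → 9.8 kg (2 s.f., last digit at the 10^-1 place).
5.149 × 9.56 = 49.22444 → 49.2 kg (3 s.f., last digit at the 10^-1 place).
Sum: 59.02044 kg; keep the coarser place, 10^-1.
Result: 59.0 kg.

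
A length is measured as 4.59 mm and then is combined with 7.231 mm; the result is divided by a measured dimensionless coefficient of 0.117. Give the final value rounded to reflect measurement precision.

101 mm

4.59 mm + 7.231 mm = 11.821 mm; the sum is limited to 2 decimal places (4 s.f.).
Carrying full precision, 11.821 ÷ 0.117 = 101.034188034… mm; 0.117 has 3 s.f., so the result keeps min(4, 3) = 3 s.f.
Rounded to 3 significant figures: 101 mm.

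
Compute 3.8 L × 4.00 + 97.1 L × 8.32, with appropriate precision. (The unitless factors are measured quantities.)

823 L

3.8 × 4.00 = 15.2 → 15 L (2 s.f., last digit at the 10^0 place).
97.1 × 8.32 = 807.872 → 808 L (3 s.f., last digit at the 10^0 place).
Sum: 823.072 L; keep the coarser place, 10^0.
Result: 823 L.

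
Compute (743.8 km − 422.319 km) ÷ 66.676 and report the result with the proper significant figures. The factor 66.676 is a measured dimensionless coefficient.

743.8 km − 422.319 km = 321.481 km; the difference is limited to 1 decimal place (4 s.f.).
Carrying full precision, 321.481 ÷ 66.676 = 4.8215399844… km; 66.676 has 5 s.f., so the result keeps min(4, 5) = 4 s.f.
Rounded to 4 significant figures: 4.822 km.

4.822 km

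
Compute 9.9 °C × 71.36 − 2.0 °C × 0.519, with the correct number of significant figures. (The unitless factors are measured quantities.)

9.9 × 71.36 = 706.464 → 7.1 × 10^2 °C (2 s.f., last digit at the 10^1 place).
2.0 × 0.519 = 1.038 → 1.0 °C (2 s.f., last digit at the 10^-1 place).
Difference: 705.426 °C; keep the coarser place, 10^1.
Result: 7.1 × 10^2 °C.

7.1 × 10^2 °C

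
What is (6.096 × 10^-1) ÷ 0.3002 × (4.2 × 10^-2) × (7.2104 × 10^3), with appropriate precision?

(6.096 × 10^-1) ÷ 0.3002 × (4.2 × 10^-2) × (7.2104 × 10^3) = 614.954407995…
Multiplication/division keeps the fewest significant figures: 6.096 × 10^-1 → 4 s.f., 0.3002 → 4 s.f., 4.2 × 10^-2 → 2 s.f., 7.2104 × 10^3 → 5 s.f.; limit is 2.
Rounded to 2 significant figures: 6.1 × 10^2.

6.1 × 10^2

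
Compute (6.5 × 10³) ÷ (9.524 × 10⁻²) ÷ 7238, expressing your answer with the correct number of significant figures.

(6.5 × 10³) ÷ (9.524 × 10⁻²) ÷ 7238 = 9.42921180261…
Multiplication/division keeps the fewest significant figures: 6.5 × 10³ → 2 s.f., 9.524 × 10⁻² → 4 s.f., 7238 → 4 s.f.; limit is 2.
Rounded to 2 significant figures: 9.4.

9.4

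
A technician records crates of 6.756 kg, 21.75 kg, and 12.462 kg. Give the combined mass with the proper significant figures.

40.97 kg

6.756 kg + 21.75 kg + 12.462 kg = 40.968 kg.
Addition/subtraction keeps the fewest decimal places: 6.756 → 3 decimal places, 21.75 → 2 decimal places, 12.462 → 3 decimal places; limit is 2.
Rounded to 2 decimal places: 40.97 kg.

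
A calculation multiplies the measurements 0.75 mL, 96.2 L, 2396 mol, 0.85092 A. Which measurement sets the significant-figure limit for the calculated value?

0.75 mL → 2 s.f.; 96.2 L → 3 s.f.; 2396 mol → 4 s.f.; 0.85092 A → 5 s.f.
The fewest is 2 significant figures, from 0.75 mL.

0.75 mL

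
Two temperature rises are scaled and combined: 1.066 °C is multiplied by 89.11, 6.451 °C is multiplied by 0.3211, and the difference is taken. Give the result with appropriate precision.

92.92 °C

1.066 × 89.11 = 94.99126 → 94.99 °C (4 s.f., last digit at the 10^-2 place).
6.451 × 0.3211 = 2.0714161 → 2.071 °C (4 s.f., last digit at the 10^-3 place).
Difference: 92.9198439 °C; keep the coarser place, 10^-2.
Result: 92.92 °C.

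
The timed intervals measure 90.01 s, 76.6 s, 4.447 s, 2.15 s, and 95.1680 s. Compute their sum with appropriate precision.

268.4 s

90.01 s + 76.6 s + 4.447 s + 2.15 s + 95.1680 s = 268.3750 s.
Addition/subtraction keeps the fewest decimal places: 90.01 → 2 decimal places, 76.6 → 1 decimal place, 4.447 → 3 decimal places, 2.15 → 2 decimal places, 95.1680 → 4 decimal places; limit is 1.
Rounded to 1 decimal place: 268.4 s.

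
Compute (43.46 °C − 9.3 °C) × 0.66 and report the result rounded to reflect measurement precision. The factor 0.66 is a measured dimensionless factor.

43.46 °C − 9.3 °C = 34.16 °C; the difference is limited to 1 decimal place (3 s.f.).
Carrying full precision, 34.16 × 0.66 = 22.5456 °C; 0.66 has 2 s.f., so the result keeps min(3, 2) = 2 s.f.
Rounded to 2 significant figures: 23 °C.

23 °C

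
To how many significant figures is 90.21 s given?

90.21: zeros between nonzero digits are significant.

4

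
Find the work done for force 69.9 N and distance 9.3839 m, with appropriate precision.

656 J

work done = 69.9 N × 9.3839 m = 655.93461 J.
69.9 has 3 significant figures; 9.3839 has 5.
Division/multiplication keeps the fewest: 3 significant figures.
Rounded: 656 J.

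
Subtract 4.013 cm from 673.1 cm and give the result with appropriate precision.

669.1 cm

673.1 cm − 4.013 cm = 669.087 cm.
Addition/subtraction keeps the fewest decimal places: 673.1 → 1 decimal place, 4.013 → 3 decimal places; limit is 1.
Rounded to 1 decimal place: 669.1 cm.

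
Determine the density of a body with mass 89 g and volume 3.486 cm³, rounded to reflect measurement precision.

density = 89 g ÷ 3.486 cm³ = 25.5306942054… g/cm³.
89 has 2 significant figures; 3.486 has 4.
Division/multiplication keeps the fewest: 2 significant figures.
Rounded: 26 g/cm³.

26 g/cm³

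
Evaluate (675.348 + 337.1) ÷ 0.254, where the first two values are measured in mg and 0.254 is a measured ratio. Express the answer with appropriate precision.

3.99 × 10^3 mg

675.348 mg + 337.1 mg = 1012.448 mg; the sum is limited to 1 decimal place (5 s.f.).
Carrying full precision, 1012.448 ÷ 0.254 = 3986.01574803… mg; 0.254 has 3 s.f., so the result keeps min(5, 3) = 3 s.f.
Rounded to 3 significant figures: 3.99 × 10^3 mg.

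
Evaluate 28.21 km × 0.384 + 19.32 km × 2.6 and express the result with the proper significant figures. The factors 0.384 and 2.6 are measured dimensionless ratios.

28.21 × 0.384 = 10.83264 → 10.8 km (3 s.f., last digit at the 10^-1 place).
19.32 × 2.6 = 50.232 → 50. km (2 s.f., last digit at the 10^0 place).
Sum: 61.06464 km; keep the coarser place, 10^0.
Result: 61 km.

61 km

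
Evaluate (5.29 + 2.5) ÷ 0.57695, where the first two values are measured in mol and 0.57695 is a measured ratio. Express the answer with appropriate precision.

5.29 mol + 2.5 mol = 7.79 mol; the sum is limited to 1 decimal place (2 s.f.).
Carrying full precision, 7.79 ÷ 0.57695 = 13.5020365716… mol; 0.57695 has 5 s.f., so the result keeps min(2, 5) = 2 s.f.
Rounded to 2 significant figures: 14 mol.

14 mol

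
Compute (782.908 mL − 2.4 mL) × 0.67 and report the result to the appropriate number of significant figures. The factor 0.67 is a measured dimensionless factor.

782.908 mL − 2.4 mL = 780.508 mL; the difference is limited to 1 decimal place (4 s.f.).
Carrying full precision, 780.508 × 0.67 = 522.94036 mL; 0.67 has 2 s.f., so the result keeps min(4, 2) = 2 s.f.
Rounded to 2 significant figures: 5.2 × 10² mL.

5.2 × 10² mL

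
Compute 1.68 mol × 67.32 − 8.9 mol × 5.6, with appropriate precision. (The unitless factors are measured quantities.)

63 mol

1.68 × 67.32 = 113.0976 → 1.13 × 10² mol (3 s.f., last digit at the 10^0 place).
8.9 × 5.6 = 49.84 → 50. mol (2 s.f., last digit at the 10^0 place).
Difference: 63.2576 mol; keep the coarser place, 10^0.
Result: 63 mol.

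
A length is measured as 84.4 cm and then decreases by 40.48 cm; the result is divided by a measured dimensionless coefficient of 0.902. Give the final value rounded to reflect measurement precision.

84.4 cm − 40.48 cm = 43.92 cm; the difference is limited to 1 decimal place (3 s.f.).
Carrying full precision, 43.92 ÷ 0.902 = 48.6917960089… cm; 0.902 has 3 s.f., so the result keeps min(3, 3) = 3 s.f.
Rounded to 3 significant figures: 48.7 cm.

48.7 cm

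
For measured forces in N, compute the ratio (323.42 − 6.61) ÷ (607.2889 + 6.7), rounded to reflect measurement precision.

323.42 − 6.61 = 316.81, limited to 2 d.p. → 5 s.f.; 607.2889 + 6.7 = 613.9889, limited to 1 d.p. → 4 s.f.
Carrying full precision, 316.81 ÷ 613.9889 = 0.515986526792…; keep min(5, 4) = 4 s.f.
Rounded to 4 significant figures: 0.5160.

0.5160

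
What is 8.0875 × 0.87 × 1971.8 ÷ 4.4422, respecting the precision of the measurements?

8.0875 × 0.87 × 1971.8 ÷ 4.4422 = 3123.18924744…
Multiplication/division keeps the fewest significant figures: 8.0875 → 5 s.f., 0.87 → 2 s.f., 1971.8 → 5 s.f., 4.4422 → 5 s.f.; limit is 2.
Rounded to 2 significant figures: 3.1 × 10³.

3.1 × 10³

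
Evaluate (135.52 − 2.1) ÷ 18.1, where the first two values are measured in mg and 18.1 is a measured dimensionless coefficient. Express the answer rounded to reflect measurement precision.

7.37 mg

135.52 mg − 2.1 mg = 133.42 mg; the difference is limited to 1 decimal place (4 s.f.).
Carrying full precision, 133.42 ÷ 18.1 = 7.37127071823… mg; 18.1 has 3 s.f., so the result keeps min(4, 3) = 3 s.f.
Rounded to 3 significant figures: 7.37 mg.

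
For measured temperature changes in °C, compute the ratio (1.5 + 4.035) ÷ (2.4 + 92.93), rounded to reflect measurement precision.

1.5 + 4.035 = 5.535, limited to 1 d.p. → 2 s.f.; 2.4 + 92.93 = 95.33, limited to 1 d.p. → 3 s.f.
Carrying full precision, 5.535 ÷ 95.33 = 0.0580614706808…; keep min(2, 3) = 2 s.f.
Rounded to 2 significant figures: 0.058.

0.058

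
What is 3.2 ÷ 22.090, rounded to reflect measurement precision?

3.2 ÷ 22.090 = 0.144861928474…
Multiplication/division keeps the fewest significant figures: 3.2 → 2 s.f., 22.090 → 5 s.f.; limit is 2.
Rounded to 2 significant figures: 0.14.

0.14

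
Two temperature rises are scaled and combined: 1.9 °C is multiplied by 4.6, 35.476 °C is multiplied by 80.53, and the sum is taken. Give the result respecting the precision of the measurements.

2.866 × 10³ °C

1.9 × 4.6 = 8.74 → 8.7 °C (2 s.f., last digit at the 10^-1 place).
35.476 × 80.53 = 2856.88228 → 2.857 × 10³ °C (4 s.f., last digit at the 10^0 place).
Sum: 2865.62228 °C; keep the coarser place, 10^0.
Result: 2.866 × 10³ °C.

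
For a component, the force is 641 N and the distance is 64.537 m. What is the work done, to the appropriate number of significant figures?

work done = 641 N × 64.537 m = 41368.217 J.
641 has 3 significant figures; 64.537 has 5.
Division/multiplication keeps the fewest: 3 significant figures.
Rounded: 4.14 × 10⁴ J.

4.14 × 10⁴ J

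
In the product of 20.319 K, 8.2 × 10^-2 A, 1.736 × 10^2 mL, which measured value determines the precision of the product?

8.2 × 10^-2 A

20.319 K → 5 s.f.; 8.2 × 10^-2 A → 2 s.f.; 1.736 × 10^2 mL → 4 s.f.
The fewest is 2 significant figures, from 8.2 × 10^-2 A.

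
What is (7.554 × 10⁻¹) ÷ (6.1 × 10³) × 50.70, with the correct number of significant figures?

(7.554 × 10⁻¹) ÷ (6.1 × 10³) × 50.70 = 0.00627848852459…
Multiplication/division keeps the fewest significant figures: 7.554 × 10⁻¹ → 4 s.f., 6.1 × 10³ → 2 s.f., 50.70 → 4 s.f.; limit is 2.
Rounded to 2 significant figures: 0.0063.

0.0063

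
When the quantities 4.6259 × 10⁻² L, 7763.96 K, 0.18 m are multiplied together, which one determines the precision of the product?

4.6259 × 10⁻² L → 5 s.f.; 7763.96 K → 6 s.f.; 0.18 m → 2 s.f.
The fewest is 2 significant figures, from 0.18 m.

0.18 m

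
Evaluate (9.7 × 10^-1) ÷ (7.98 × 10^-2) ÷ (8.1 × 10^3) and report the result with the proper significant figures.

0.0015

(9.7 × 10^-1) ÷ (7.98 × 10^-2) ÷ (8.1 × 10^3) = 0.00150066524336…
Multiplication/division keeps the fewest significant figures: 9.7 × 10^-1 → 2 s.f., 7.98 × 10^-2 → 3 s.f., 8.1 × 10^3 → 2 s.f.; limit is 2.
Rounded to 2 significant figures: 0.0015.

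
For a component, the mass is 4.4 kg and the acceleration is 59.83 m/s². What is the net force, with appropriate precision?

2.6 × 10² N

net force = 4.4 kg × 59.83 m/s² = 263.252 N.
4.4 has 2 significant figures; 59.83 has 4.
Division/multiplication keeps the fewest: 2 significant figures.
Rounded: 2.6 × 10² N.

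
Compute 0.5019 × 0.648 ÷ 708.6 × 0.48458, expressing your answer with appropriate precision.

0.5019 × 0.648 ÷ 708.6 × 0.48458 = 0.000222411141541…
Multiplication/division keeps the fewest significant figures: 0.5019 → 4 s.f., 0.648 → 3 s.f., 708.6 → 4 s.f., 0.48458 → 5 s.f.; limit is 3.
Rounded to 3 significant figures: 2.22 × 10⁻⁴.

2.22 × 10⁻⁴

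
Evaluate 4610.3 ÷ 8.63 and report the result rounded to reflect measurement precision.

4610.3 ÷ 8.63 = 534.217844728…
Multiplication/division keeps the fewest significant figures: 4610.3 → 5 s.f., 8.63 → 3 s.f.; limit is 3.
Rounded to 3 significant figures: 534.

534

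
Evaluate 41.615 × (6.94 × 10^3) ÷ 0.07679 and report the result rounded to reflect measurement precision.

41.615 × (6.94 × 10^3) ÷ 0.07679 = 3761011.8505…
Multiplication/division keeps the fewest significant figures: 41.615 → 5 s.f., 6.94 × 10^3 → 3 s.f., 0.07679 → 4 s.f.; limit is 3.
Rounded to 3 significant figures: 3.76 × 10^6.

3.76 × 10^6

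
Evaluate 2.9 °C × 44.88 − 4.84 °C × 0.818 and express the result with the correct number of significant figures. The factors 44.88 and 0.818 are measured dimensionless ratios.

2.9 × 44.88 = 130.152 → 1.3 × 10^2 °C (2 s.f., last digit at the 10^1 place).
4.84 × 0.818 = 3.95912 → 3.96 °C (3 s.f., last digit at the 10^-2 place).
Difference: 126.19288 °C; keep the coarser place, 10^1.
Result: 1.3 × 10^2 °C.

1.3 × 10^2 °C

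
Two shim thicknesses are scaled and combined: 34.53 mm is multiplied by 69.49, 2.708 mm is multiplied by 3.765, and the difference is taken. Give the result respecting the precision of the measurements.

2.389 × 10³ mm

34.53 × 69.49 = 2399.4897 → 2399 mm (4 s.f., last digit at the 10^0 place).
2.708 × 3.765 = 10.19562 → 10.20 mm (4 s.f., last digit at the 10^-2 place).
Difference: 2389.29408 mm; keep the coarser place, 10^0.
Result: 2.389 × 10³ mm.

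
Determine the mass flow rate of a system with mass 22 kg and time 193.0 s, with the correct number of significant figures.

mass flow rate = 22 kg ÷ 193.0 s = 0.113989637306… kg/s.
22 has 2 significant figures; 193.0 has 4.
Division/multiplication keeps the fewest: 2 significant figures.
Rounded: 0.11 kg/s.

0.11 kg/s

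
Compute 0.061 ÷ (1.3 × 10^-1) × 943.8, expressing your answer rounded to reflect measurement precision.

0.061 ÷ (1.3 × 10^-1) × 943.8 = 442.86
Multiplication/division keeps the fewest significant figures: 0.061 → 2 s.f., 1.3 × 10^-1 → 2 s.f., 943.8 → 4 s.f.; limit is 2.
Rounded to 2 significant figures: 4.4 × 10^2.

4.4 × 10^2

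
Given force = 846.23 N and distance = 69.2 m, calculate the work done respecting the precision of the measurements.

5.86 × 10⁴ J

work done = 846.23 N × 69.2 m = 58559.116 J.
846.23 has 5 significant figures; 69.2 has 3.
Division/multiplication keeps the fewest: 3 significant figures.
Rounded: 5.86 × 10⁴ J.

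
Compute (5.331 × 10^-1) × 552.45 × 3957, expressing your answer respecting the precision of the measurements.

1.165 × 10^6

(5.331 × 10^-1) × 552.45 × 3957 = 1165380.40292…
Multiplication/division keeps the fewest significant figures: 5.331 × 10^-1 → 4 s.f., 552.45 → 5 s.f., 3957 → 4 s.f.; limit is 4.
Rounded to 4 significant figures: 1.165 × 10^6.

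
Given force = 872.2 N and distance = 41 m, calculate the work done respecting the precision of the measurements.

3.6 × 10⁴ J

work done = 872.2 N × 41 m = 35760.2 J.
872.2 has 4 significant figures; 41 has 2.
Division/multiplication keeps the fewest: 2 significant figures.
Rounded: 3.6 × 10⁴ J.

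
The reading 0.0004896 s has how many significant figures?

4

0.0004896: leading zeros are not significant.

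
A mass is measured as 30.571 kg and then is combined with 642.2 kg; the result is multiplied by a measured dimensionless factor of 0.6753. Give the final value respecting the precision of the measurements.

454.3 kg

30.571 kg + 642.2 kg = 672.771 kg; the sum is limited to 1 decimal place (4 s.f.).
Carrying full precision, 672.771 × 0.6753 = 454.3222563 kg; 0.6753 has 4 s.f., so the result keeps min(4, 4) = 4 s.f.
Rounded to 4 significant figures: 454.3 kg.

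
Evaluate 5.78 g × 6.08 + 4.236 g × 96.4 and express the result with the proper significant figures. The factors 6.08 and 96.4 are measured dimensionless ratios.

5.78 × 6.08 = 35.1424 → 35.1 g (3 s.f., last digit at the 10^-1 place).
4.236 × 96.4 = 408.3504 → 408 g (3 s.f., last digit at the 10^0 place).
Sum: 443.4928 g; keep the coarser place, 10^0.
Result: 443 g.

443 g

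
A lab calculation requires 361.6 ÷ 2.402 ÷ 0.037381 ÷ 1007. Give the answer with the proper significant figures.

361.6 ÷ 2.402 ÷ 0.037381 ÷ 1007 = 3.99921758077…
Multiplication/division keeps the fewest significant figures: 361.6 → 4 s.f., 2.402 → 4 s.f., 0.037381 → 5 s.f., 1007 → 4 s.f.; limit is 4.
Rounded to 4 significant figures: 3.999.

3.999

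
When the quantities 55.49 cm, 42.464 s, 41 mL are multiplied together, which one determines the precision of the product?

55.49 cm → 4 s.f.; 42.464 s → 5 s.f.; 41 mL → 2 s.f.
The fewest is 2 significant figures, from 41 mL.

41 mL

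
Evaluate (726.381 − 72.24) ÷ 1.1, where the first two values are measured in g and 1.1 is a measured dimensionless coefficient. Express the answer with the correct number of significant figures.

726.381 g − 72.24 g = 654.141 g; the difference is limited to 2 decimal places (5 s.f.).
Carrying full precision, 654.141 ÷ 1.1 = 594.673636364… g; 1.1 has 2 s.f., so the result keeps min(5, 2) = 2 s.f.
Rounded to 2 significant figures: 5.9 × 10^2 g.

5.9 × 10^2 g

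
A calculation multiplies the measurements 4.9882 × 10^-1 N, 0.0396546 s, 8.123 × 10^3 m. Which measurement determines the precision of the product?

4.9882 × 10^-1 N → 5 s.f.; 0.0396546 s → 6 s.f.; 8.123 × 10^3 m → 4 s.f.
The fewest is 4 significant figures, from 8.123 × 10^3 m.

8.123 × 10^3 m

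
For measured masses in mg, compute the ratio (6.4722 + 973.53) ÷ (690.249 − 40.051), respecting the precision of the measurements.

6.4722 + 973.53 = 980.0022, limited to 2 d.p. → 5 s.f.; 690.249 − 40.051 = 650.198, limited to 3 d.p. → 6 s.f.
Carrying full precision, 980.0022 ÷ 650.198 = 1.50723656486…; keep min(5, 6) = 5 s.f.
Rounded to 5 significant figures: 1.5072.

1.5072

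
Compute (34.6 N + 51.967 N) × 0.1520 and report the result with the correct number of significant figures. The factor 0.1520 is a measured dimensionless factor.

34.6 N + 51.967 N = 86.567 N; the sum is limited to 1 decimal place (3 s.f.).
Carrying full precision, 86.567 × 0.1520 = 13.158184 N; 0.1520 has 4 s.f., so the result keeps min(3, 4) = 3 s.f.
Rounded to 3 significant figures: 13.2 N.

13.2 N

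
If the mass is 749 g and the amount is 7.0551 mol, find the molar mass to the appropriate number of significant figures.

molar mass = 749 g ÷ 7.0551 mol = 106.16433502… g/mol.
749 has 3 significant figures; 7.0551 has 5.
Division/multiplication keeps the fewest: 3 significant figures.
Rounded: 106 g/mol.

106 g/mol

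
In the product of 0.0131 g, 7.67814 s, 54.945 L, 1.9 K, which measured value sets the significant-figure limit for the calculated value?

0.0131 g → 3 s.f.; 7.67814 s → 6 s.f.; 54.945 L → 5 s.f.; 1.9 K → 2 s.f.
The fewest is 2 significant figures, from 1.9 K.

1.9 K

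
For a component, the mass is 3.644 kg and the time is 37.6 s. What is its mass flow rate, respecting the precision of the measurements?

mass flow rate = 3.644 kg ÷ 37.6 s = 0.096914893617… kg/s.
3.644 has 4 significant figures; 37.6 has 3.
Division/multiplication keeps the fewest: 3 significant figures.
Rounded: 0.0969 kg/s.

0.0969 kg/s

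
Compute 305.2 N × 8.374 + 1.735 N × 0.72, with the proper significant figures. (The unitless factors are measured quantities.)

305.2 × 8.374 = 2555.7448 → 2556 N (4 s.f., last digit at the 10^0 place).
1.735 × 0.72 = 1.2492 → 1.2 N (2 s.f., last digit at the 10^-1 place).
Sum: 2556.994 N; keep the coarser place, 10^0.
Result: 2557 N.

2557 N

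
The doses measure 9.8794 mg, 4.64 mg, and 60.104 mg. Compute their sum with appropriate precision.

74.62 mg

9.8794 mg + 4.64 mg + 60.104 mg = 74.6234 mg.
Addition/subtraction keeps the fewest decimal places: 9.8794 → 4 decimal places, 4.64 → 2 decimal places, 60.104 → 3 decimal places; limit is 2.
Rounded to 2 decimal places: 74.62 mg.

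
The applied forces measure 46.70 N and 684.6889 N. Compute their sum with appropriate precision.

731.39 N

46.70 N + 684.6889 N = 731.3889 N.
Addition/subtraction keeps the fewest decimal places: 46.70 → 2 decimal places, 684.6889 → 4 decimal places; limit is 2.
Rounded to 2 decimal places: 731.39 N.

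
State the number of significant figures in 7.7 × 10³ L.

2

7.7 × 10³: in scientific notation every digit of the coefficient is significant.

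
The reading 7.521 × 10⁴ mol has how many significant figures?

7.521 × 10⁴: in scientific notation every digit of the coefficient is significant.

4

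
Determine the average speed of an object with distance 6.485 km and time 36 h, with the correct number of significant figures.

average speed = 6.485 km ÷ 36 h = 0.180138888889… km/h.
6.485 has 4 significant figures; 36 has 2.
Division/multiplication keeps the fewest: 2 significant figures.
Rounded: 0.18 km/h.

0.18 km/h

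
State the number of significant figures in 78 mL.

2

78: every digit is nonzero and significant.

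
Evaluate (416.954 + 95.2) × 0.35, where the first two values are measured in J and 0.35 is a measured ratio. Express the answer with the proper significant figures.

1.8 × 10² J

416.954 J + 95.2 J = 512.154 J; the sum is limited to 1 decimal place (4 s.f.).
Carrying full precision, 512.154 × 0.35 = 179.2539 J; 0.35 has 2 s.f., so the result keeps min(4, 2) = 2 s.f.
Rounded to 2 significant figures: 1.8 × 10² J.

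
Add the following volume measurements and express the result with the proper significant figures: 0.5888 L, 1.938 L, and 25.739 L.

0.5888 L + 1.938 L + 25.739 L = 28.2658 L.
Addition/subtraction keeps the fewest decimal places: 0.5888 → 4 decimal places, 1.938 → 3 decimal places, 25.739 → 3 decimal places; limit is 3.
Rounded to 3 decimal places: 28.266 L.

28.266 L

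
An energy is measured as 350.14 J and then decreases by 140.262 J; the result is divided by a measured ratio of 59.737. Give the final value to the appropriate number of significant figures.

3.5134 J

350.14 J − 140.262 J = 209.878 J; the difference is limited to 2 decimal places (5 s.f.).
Carrying full precision, 209.878 ÷ 59.737 = 3.51336692502… J; 59.737 has 5 s.f., so the result keeps min(5, 5) = 5 s.f.
Rounded to 5 significant figures: 3.5134 J.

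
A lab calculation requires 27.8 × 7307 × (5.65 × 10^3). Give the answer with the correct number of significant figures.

1.15 × 10^9

27.8 × 7307 × (5.65 × 10^3) = 1.14771049 × 10^9
Multiplication/division keeps the fewest significant figures: 27.8 → 3 s.f., 7307 → 4 s.f., 5.65 × 10^3 → 3 s.f.; limit is 3.
Rounded to 3 significant figures: 1.15 × 10^9.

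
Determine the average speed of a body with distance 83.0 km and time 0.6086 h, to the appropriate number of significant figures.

average speed = 83.0 km ÷ 0.6086 h = 136.378573776… km/h.
83.0 has 3 significant figures; 0.6086 has 4.
Division/multiplication keeps the fewest: 3 significant figures.
Rounded: 136 km/h.

136 km/h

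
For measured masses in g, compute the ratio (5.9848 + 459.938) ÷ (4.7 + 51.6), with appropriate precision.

8.28

5.9848 + 459.938 = 465.9228, limited to 3 d.p. → 6 s.f.; 4.7 + 51.6 = 56.3, limited to 1 d.p. → 3 s.f.
Carrying full precision, 465.9228 ÷ 56.3 = 8.27571580817…; keep min(6, 3) = 3 s.f.
Rounded to 3 significant figures: 8.28.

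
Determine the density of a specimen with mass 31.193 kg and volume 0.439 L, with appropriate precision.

71.1 kg/L

density = 31.193 kg ÷ 0.439 L = 71.0546697039… kg/L.
31.193 has 5 significant figures; 0.439 has 3.
Division/multiplication keeps the fewest: 3 significant figures.
Rounded: 71.1 kg/L.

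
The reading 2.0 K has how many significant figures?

2

2.0: trailing zeros after a decimal point are significant.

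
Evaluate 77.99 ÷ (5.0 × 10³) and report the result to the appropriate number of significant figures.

0.016

77.99 ÷ (5.0 × 10³) = 0.015598
Multiplication/division keeps the fewest significant figures: 77.99 → 4 s.f., 5.0 × 10³ → 2 s.f.; limit is 2.
Rounded to 2 significant figures: 0.016.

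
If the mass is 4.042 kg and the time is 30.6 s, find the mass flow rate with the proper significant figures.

0.132 kg/s

mass flow rate = 4.042 kg ÷ 30.6 s = 0.132091503268… kg/s.
4.042 has 4 significant figures; 30.6 has 3.
Division/multiplication keeps the fewest: 3 significant figures.
Rounded: 0.132 kg/s.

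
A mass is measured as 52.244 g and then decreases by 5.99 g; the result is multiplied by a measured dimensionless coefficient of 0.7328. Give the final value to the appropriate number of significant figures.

52.244 g − 5.99 g = 46.254 g; the difference is limited to 2 decimal places (4 s.f.).
Carrying full precision, 46.254 × 0.7328 = 33.8949312 g; 0.7328 has 4 s.f., so the result keeps min(4, 4) = 4 s.f.
Rounded to 4 significant figures: 33.89 g.

33.89 g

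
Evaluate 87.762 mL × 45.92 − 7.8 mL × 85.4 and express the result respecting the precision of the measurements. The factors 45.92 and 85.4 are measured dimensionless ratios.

3.36 × 10³ mL

87.762 × 45.92 = 4030.03104 → 4.030 × 10³ mL (4 s.f., last digit at the 10^0 place).
7.8 × 85.4 = 666.12 → 6.7 × 10² mL (2 s.f., last digit at the 10^1 place).
Difference: 3363.91104 mL; keep the coarser place, 10^1.
Result: 3.36 × 10³ mL.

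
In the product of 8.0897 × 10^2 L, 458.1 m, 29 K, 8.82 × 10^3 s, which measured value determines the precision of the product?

29 K

8.0897 × 10^2 L → 5 s.f.; 458.1 m → 4 s.f.; 29 K → 2 s.f.; 8.82 × 10^3 s → 3 s.f.
The fewest is 2 significant figures, from 29 K.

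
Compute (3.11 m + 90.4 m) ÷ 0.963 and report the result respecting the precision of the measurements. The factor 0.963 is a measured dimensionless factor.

3.11 m + 90.4 m = 93.51 m; the sum is limited to 1 decimal place (3 s.f.).
Carrying full precision, 93.51 ÷ 0.963 = 97.1028037383… m; 0.963 has 3 s.f., so the result keeps min(3, 3) = 3 s.f.
Rounded to 3 significant figures: 97.1 m.

97.1 m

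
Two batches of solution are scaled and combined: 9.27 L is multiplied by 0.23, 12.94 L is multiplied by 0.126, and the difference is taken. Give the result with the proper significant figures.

9.27 × 0.23 = 2.1321 → 2.1 L (2 s.f., last digit at the 10^-1 place).
12.94 × 0.126 = 1.63044 → 1.63 L (3 s.f., last digit at the 10^-2 place).
Difference: 0.50166 L; keep the coarser place, 10^-1.
Result: 0.5 L.

0.5 L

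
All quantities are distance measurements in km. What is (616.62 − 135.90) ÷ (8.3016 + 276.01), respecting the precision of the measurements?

1.6908

616.62 − 135.90 = 480.72, limited to 2 d.p. → 5 s.f.; 8.3016 + 276.01 = 284.3116, limited to 2 d.p. → 5 s.f.
Carrying full precision, 480.72 ÷ 284.3116 = 1.69082091621…; keep min(5, 5) = 5 s.f.
Rounded to 5 significant figures: 1.6908.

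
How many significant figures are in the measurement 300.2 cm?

4

300.2: zeros between nonzero digits are significant.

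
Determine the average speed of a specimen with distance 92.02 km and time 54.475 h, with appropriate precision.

average speed = 92.02 km ÷ 54.475 h = 1.68921523635… km/h.
92.02 has 4 significant figures; 54.475 has 5.
Division/multiplication keeps the fewest: 4 significant figures.
Rounded: 1.689 km/h.

1.689 km/h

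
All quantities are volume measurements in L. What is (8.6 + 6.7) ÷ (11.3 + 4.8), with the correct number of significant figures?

0.950

8.6 + 6.7 = 15.3, limited to 1 d.p. → 3 s.f.; 11.3 + 4.8 = 16.1, limited to 1 d.p. → 3 s.f.
Carrying full precision, 15.3 ÷ 16.1 = 0.950310559006…; keep min(3, 3) = 3 s.f.
Rounded to 3 significant figures: 0.950.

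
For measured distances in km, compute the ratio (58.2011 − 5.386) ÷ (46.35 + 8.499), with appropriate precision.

0.9629

58.2011 − 5.386 = 52.8151, limited to 3 d.p. → 5 s.f.; 46.35 + 8.499 = 54.849, limited to 2 d.p. → 4 s.f.
Carrying full precision, 52.8151 ÷ 54.849 = 0.962918193586…; keep min(5, 4) = 4 s.f.
Rounded to 4 significant figures: 0.9629.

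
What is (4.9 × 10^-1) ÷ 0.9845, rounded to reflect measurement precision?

(4.9 × 10^-1) ÷ 0.9845 = 0.497714575927…
Multiplication/division keeps the fewest significant figures: 4.9 × 10^-1 → 2 s.f., 0.9845 → 4 s.f.; limit is 2.
Rounded to 2 significant figures: 0.50.

0.50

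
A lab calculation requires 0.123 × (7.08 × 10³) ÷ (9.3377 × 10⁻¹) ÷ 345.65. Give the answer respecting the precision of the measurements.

0.123 × (7.08 × 10³) ÷ (9.3377 × 10⁻¹) ÷ 345.65 = 2.69812391296…
Multiplication/division keeps the fewest significant figures: 0.123 → 3 s.f., 7.08 × 10³ → 3 s.f., 9.3377 × 10⁻¹ → 5 s.f., 345.65 → 5 s.f.; limit is 3.
Rounded to 3 significant figures: 2.70.

2.70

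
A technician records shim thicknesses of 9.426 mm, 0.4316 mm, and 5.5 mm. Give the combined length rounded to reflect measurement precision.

9.426 mm + 0.4316 mm + 5.5 mm = 15.3576 mm.
Addition/subtraction keeps the fewest decimal places: 9.426 → 3 decimal places, 0.4316 → 4 decimal places, 5.5 → 1 decimal place; limit is 1.
Rounded to 1 decimal place: 15.4 mm.

15.4 mm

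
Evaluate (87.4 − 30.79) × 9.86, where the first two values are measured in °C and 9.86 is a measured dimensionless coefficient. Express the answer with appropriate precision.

558 °C

87.4 °C − 30.79 °C = 56.61 °C; the difference is limited to 1 decimal place (3 s.f.).
Carrying full precision, 56.61 × 9.86 = 558.1746 °C; 9.86 has 3 s.f., so the result keeps min(3, 3) = 3 s.f.
Rounded to 3 significant figures: 558 °C.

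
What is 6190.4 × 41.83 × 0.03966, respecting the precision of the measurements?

1.027 × 10^4

6190.4 × 41.83 × 0.03966 = 10269.7361731…
Multiplication/division keeps the fewest significant figures: 6190.4 → 5 s.f., 41.83 → 4 s.f., 0.03966 → 4 s.f.; limit is 4.
Rounded to 4 significant figures: 1.027 × 10^4.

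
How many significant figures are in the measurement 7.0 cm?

7.0: trailing zeros after a decimal point are significant.

2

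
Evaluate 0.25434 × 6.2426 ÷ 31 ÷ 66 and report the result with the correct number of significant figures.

7.8 × 10⁻⁴

0.25434 × 6.2426 ÷ 31 ÷ 66 = 0.000776022914956…
Multiplication/division keeps the fewest significant figures: 0.25434 → 5 s.f., 6.2426 → 5 s.f., 31 → 2 s.f., 66 → 2 s.f.; limit is 2.
Rounded to 2 significant figures: 7.8 × 10⁻⁴.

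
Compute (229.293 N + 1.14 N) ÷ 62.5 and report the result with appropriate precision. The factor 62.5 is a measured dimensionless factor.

229.293 N + 1.14 N = 230.433 N; the sum is limited to 2 decimal places (5 s.f.).
Carrying full precision, 230.433 ÷ 62.5 = 3.686928 N; 62.5 has 3 s.f., so the result keeps min(5, 3) = 3 s.f.
Rounded to 3 significant figures: 3.69 N.

3.69 N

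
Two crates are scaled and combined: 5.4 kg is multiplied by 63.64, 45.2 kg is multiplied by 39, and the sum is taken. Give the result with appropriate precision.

5.4 × 63.64 = 343.656 → 3.4 × 10^2 kg (2 s.f., last digit at the 10^1 place).
45.2 × 39 = 1762.8 → 1.8 × 10^3 kg (2 s.f., last digit at the 10^2 place).
Sum: 2106.456 kg; keep the coarser place, 10^2.
Result: 2.1 × 10^3 kg.

2.1 × 10^3 kg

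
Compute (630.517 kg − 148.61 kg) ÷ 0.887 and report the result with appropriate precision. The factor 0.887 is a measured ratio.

543 kg

630.517 kg − 148.61 kg = 481.907 kg; the difference is limited to 2 decimal places (5 s.f.).
Carrying full precision, 481.907 ÷ 0.887 = 543.29988726… kg; 0.887 has 3 s.f., so the result keeps min(5, 3) = 3 s.f.
Rounded to 3 significant figures: 543 kg.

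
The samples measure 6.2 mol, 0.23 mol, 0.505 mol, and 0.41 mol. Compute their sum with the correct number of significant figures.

6.2 mol + 0.23 mol + 0.505 mol + 0.41 mol = 7.345 mol.
Addition/subtraction keeps the fewest decimal places: 6.2 → 1 decimal place, 0.23 → 2 decimal places, 0.505 → 3 decimal places, 0.41 → 2 decimal places; limit is 1.
Rounded to 1 decimal place: 7.3 mol.

7.3 mol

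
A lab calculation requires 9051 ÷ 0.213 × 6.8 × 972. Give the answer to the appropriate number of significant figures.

9051 ÷ 0.213 × 6.8 × 972 = 280861453.521…
Multiplication/division keeps the fewest significant figures: 9051 → 4 s.f., 0.213 → 3 s.f., 6.8 → 2 s.f., 972 → 3 s.f.; limit is 2.
Rounded to 2 significant figures: 2.8 × 10⁸.

2.8 × 10⁸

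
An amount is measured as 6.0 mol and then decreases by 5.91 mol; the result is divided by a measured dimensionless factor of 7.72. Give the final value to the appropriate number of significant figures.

0.01 mol

6.0 mol − 5.91 mol = 0.09 mol; the difference is limited to 1 decimal place (1 s.f.).
Carrying full precision, 0.09 ÷ 7.72 = 0.0116580310881… mol; 7.72 has 3 s.f., so the result keeps min(1, 3) = 1 s.f.
Rounded to 1 significant figure: 0.01 mol.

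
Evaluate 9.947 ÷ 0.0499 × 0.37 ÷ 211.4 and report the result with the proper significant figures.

0.35

9.947 ÷ 0.0499 × 0.37 ÷ 211.4 = 0.348889832645…
Multiplication/division keeps the fewest significant figures: 9.947 → 4 s.f., 0.0499 → 3 s.f., 0.37 → 2 s.f., 211.4 → 4 s.f.; limit is 2.
Rounded to 2 significant figures: 0.35.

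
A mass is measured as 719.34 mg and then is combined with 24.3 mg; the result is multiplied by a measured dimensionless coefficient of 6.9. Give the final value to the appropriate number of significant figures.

719.34 mg + 24.3 mg = 743.64 mg; the sum is limited to 1 decimal place (4 s.f.).
Carrying full precision, 743.64 × 6.9 = 5131.116 mg; 6.9 has 2 s.f., so the result keeps min(4, 2) = 2 s.f.
Rounded to 2 significant figures: 5.1 × 10³ mg.

5.1 × 10³ mg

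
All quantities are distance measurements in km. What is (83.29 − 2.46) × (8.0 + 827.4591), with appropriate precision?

83.29 − 2.46 = 80.83, limited to 2 d.p. → 4 s.f.; 8.0 + 827.4591 = 835.4591, limited to 1 d.p. → 4 s.f.
Carrying full precision, 80.83 × 835.4591 = 67530.159053; keep min(4, 4) = 4 s.f.
Rounded to 4 significant figures: 6.753 × 10⁴ km².

6.753 × 10⁴ km²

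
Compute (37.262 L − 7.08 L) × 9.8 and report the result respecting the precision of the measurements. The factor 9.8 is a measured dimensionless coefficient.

3.0 × 10² L

37.262 L − 7.08 L = 30.182 L; the difference is limited to 2 decimal places (4 s.f.).
Carrying full precision, 30.182 × 9.8 = 295.7836 L; 9.8 has 2 s.f., so the result keeps min(4, 2) = 2 s.f.
Rounded to 2 significant figures: 3.0 × 10² L.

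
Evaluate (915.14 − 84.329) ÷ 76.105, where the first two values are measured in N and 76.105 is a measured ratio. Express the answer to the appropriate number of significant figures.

10.917 N

915.14 N − 84.329 N = 830.811 N; the difference is limited to 2 decimal places (5 s.f.).
Carrying full precision, 830.811 ÷ 76.105 = 10.9166414822… N; 76.105 has 5 s.f., so the result keeps min(5, 5) = 5 s.f.
Rounded to 5 significant figures: 10.917 N.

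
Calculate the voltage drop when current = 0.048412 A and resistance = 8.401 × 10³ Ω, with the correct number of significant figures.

406.7 V

voltage drop = 0.048412 A × 8.401 × 10³ Ω = 406.709212 V.
0.048412 has 5 significant figures; 8.401 × 10³ has 4.
Division/multiplication keeps the fewest: 4 significant figures.
Rounded: 406.7 V.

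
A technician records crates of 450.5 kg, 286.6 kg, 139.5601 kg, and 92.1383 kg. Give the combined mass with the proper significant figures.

968.8 kg

450.5 kg + 286.6 kg + 139.5601 kg + 92.1383 kg = 968.7984 kg.
Addition/subtraction keeps the fewest decimal places: 450.5 → 1 decimal place, 286.6 → 1 decimal place, 139.5601 → 4 decimal places, 92.1383 → 4 decimal places; limit is 1.
Rounded to 1 decimal place: 968.8 kg.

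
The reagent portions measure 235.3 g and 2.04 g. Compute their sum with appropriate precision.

237.3 g

235.3 g + 2.04 g = 237.34 g.
Addition/subtraction keeps the fewest decimal places: 235.3 → 1 decimal place, 2.04 → 2 decimal places; limit is 1.
Rounded to 1 decimal place: 237.3 g.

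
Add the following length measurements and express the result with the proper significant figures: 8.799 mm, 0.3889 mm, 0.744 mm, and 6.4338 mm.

16.366 mm

8.799 mm + 0.3889 mm + 0.744 mm + 6.4338 mm = 16.3657 mm.
Addition/subtraction keeps the fewest decimal places: 8.799 → 3 decimal places, 0.3889 → 4 decimal places, 0.744 → 3 decimal places, 6.4338 → 4 decimal places; limit is 3.
Rounded to 3 decimal places: 16.366 mm.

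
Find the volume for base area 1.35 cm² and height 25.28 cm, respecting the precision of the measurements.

volume = 1.35 cm² × 25.28 cm = 34.128 cm³.
1.35 has 3 significant figures; 25.28 has 4.
Division/multiplication keeps the fewest: 3 significant figures.
Rounded: 34.1 cm³.

34.1 cm³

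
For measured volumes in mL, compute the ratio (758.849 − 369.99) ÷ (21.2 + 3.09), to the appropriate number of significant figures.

16.0

758.849 − 369.99 = 388.859, limited to 2 d.p. → 5 s.f.; 21.2 + 3.09 = 24.29, limited to 1 d.p. → 3 s.f.
Carrying full precision, 388.859 ÷ 24.29 = 16.009016056…; keep min(5, 3) = 3 s.f.
Rounded to 3 significant figures: 16.0.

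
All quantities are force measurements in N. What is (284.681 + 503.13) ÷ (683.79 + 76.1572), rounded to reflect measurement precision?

284.681 + 503.13 = 787.811, limited to 2 d.p. → 5 s.f.; 683.79 + 76.1572 = 759.9472, limited to 2 d.p. → 5 s.f.
Carrying full precision, 787.811 ÷ 759.9472 = 1.03666544202…; keep min(5, 5) = 5 s.f.
Rounded to 5 significant figures: 1.0367.

1.0367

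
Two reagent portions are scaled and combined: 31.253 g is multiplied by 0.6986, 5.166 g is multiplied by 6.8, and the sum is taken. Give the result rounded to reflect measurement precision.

31.253 × 0.6986 = 21.8333458 → 21.83 g (4 s.f., last digit at the 10^-2 place).
5.166 × 6.8 = 35.1288 → 35 g (2 s.f., last digit at the 10^0 place).
Sum: 56.9621458 g; keep the coarser place, 10^0.
Result: 57 g.

57 g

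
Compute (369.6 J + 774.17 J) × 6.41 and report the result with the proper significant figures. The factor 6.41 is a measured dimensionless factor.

369.6 J + 774.17 J = 1143.77 J; the sum is limited to 1 decimal place (5 s.f.).
Carrying full precision, 1143.77 × 6.41 = 7331.5657 J; 6.41 has 3 s.f., so the result keeps min(5, 3) = 3 s.f.
Rounded to 3 significant figures: 7.33 × 10^3 J.

7.33 × 10^3 J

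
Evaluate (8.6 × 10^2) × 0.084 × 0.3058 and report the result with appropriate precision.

22

(8.6 × 10^2) × 0.084 × 0.3058 = 22.090992
Multiplication/division keeps the fewest significant figures: 8.6 × 10^2 → 2 s.f., 0.084 → 2 s.f., 0.3058 → 4 s.f.; limit is 2.
Rounded to 2 significant figures: 22.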